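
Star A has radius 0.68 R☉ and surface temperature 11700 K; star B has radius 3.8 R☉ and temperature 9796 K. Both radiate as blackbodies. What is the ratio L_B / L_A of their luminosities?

L_B/L_A ≈ 15.3

L = 4πR²σT⁴ ∝ R²T⁴, so L_B/L_A = (3.8/0.68)² × (9796/11700)⁴ = 31.2 × 0.491 = 15.3.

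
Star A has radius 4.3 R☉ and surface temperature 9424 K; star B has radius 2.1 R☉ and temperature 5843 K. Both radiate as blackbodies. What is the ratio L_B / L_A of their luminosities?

L = 4πR²σT⁴ ∝ R²T⁴, so L_B/L_A = (2.1/4.3)² × (5843/9424)⁴ = 0.239 × 0.148 = 0.0352.

L_B/L_A ≈ 0.0352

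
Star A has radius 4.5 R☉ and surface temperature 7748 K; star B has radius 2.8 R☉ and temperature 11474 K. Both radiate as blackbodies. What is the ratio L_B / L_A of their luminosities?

L_B/L_A ≈ 1.86

L = 4πR²σT⁴ ∝ R²T⁴, so L_B/L_A = (2.8/4.5)² × (11474/7748)⁴ = 0.387 × 4.81 = 1.86.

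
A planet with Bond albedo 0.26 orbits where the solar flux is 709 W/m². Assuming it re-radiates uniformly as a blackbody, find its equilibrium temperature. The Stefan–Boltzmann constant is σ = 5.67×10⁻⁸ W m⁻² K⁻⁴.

T ≈ 219 K

Power absorbed = (1−a)S·πR²; power emitted = 4πR²σT⁴. Equating and cancelling πR²:
T = ((1−a)S / 4σ)^(1/4) = (525 / (4 × 5.67×10⁻⁸))^(1/4) = (2.31×10^9)^(1/4).
T = 219 K.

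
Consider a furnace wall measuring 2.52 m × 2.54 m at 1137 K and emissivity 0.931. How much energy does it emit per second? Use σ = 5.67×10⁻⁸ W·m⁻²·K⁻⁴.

P ≈ 5.65×10^5 W

A = 2.52 × 2.54 = 6.40 m².
P = εσAT⁴ = 0.931 × 5.67×10⁻⁸ × 6.40 × (1137)⁴ = 0.931 × 5.67×10⁻⁸ × 6.40 × 1.67×10^12.
P = 5.65×10^5 W.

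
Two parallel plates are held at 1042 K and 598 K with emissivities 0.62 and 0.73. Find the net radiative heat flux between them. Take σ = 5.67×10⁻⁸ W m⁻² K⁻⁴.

q ≈ 30100 W/m²

For two large parallel gray plates, q = σ(T₁⁴ − T₂⁴) / (1/ε₁ + 1/ε₂ − 1).
1/ε₁ + 1/ε₂ − 1 = 1/0.62 + 1/0.73 − 1 = 1.983.
T₁⁴ − T₂⁴ = 1.18×10^12 − 1.28×10^11 = 1.05×10^12 K⁴.
q = 5.67×10⁻⁸ × 1.05×10^12 / 1.983 = 30100 W/m².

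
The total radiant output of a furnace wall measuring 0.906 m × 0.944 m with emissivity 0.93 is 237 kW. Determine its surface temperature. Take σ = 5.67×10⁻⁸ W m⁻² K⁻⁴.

A = 0.906 × 0.944 = 0.855 m².
From P = εσAT⁴, T = (P / εσA)^(1/4) = (2.37×10^5 / (0.93 × 5.67×10⁻⁸ × 0.855))^(1/4).
T = (5.26×10^12)^(1/4) = 1510 K.

T ≈ 1510 K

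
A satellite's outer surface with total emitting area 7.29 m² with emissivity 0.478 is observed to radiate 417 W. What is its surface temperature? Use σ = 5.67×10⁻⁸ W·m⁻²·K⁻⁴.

From P = εσAT⁴, T = (P / εσA)^(1/4) = (417 / (0.478 × 5.67×10⁻⁸ × 7.29))^(1/4).
T = (2.11×10^9)^(1/4) = 214 K.

T ≈ 214 K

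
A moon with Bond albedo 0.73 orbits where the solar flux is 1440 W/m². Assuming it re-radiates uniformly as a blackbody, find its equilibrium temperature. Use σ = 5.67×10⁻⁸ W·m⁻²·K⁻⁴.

Power absorbed = (1−a)S·πR²; power emitted = 4πR²σT⁴. Equating and cancelling πR²:
T = ((1−a)S / 4σ)^(1/4) = (389 / (4 × 5.67×10⁻⁸))^(1/4) = (1.71×10^9)^(1/4).
T = 203 K.

T ≈ 203 K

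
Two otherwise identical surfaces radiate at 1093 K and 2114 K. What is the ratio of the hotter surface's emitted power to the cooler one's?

ratio ≈ 14.0

P ∝ T⁴, so the ratio is (2114/1093)⁴ = (1.934)⁴ = 14.0.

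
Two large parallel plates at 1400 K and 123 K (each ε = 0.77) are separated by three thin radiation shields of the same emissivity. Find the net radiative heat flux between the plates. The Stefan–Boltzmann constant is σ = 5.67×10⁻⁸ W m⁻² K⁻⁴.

q ≈ 34100 W/m²

Each of the 4 gaps contributes resistance (2/ε − 1) = 2/0.77 − 1 = 1.597; total = 6.390.
q = σ(T₁⁴ − T₂⁴) / 6.390 = 5.67×10⁻⁸ × 3.84×10^12 / 6.390 = 34100 W/m².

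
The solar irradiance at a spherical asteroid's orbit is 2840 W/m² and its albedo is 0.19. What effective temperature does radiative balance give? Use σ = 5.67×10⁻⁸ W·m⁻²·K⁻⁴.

T ≈ 317 K

Power absorbed = (1−a)S·πR²; power emitted = 4πR²σT⁴. Equating and cancelling πR²:
T = ((1−a)S / 4σ)^(1/4) = (2300 / (4 × 5.67×10⁻⁸))^(1/4) = (1.01×10^10)^(1/4).
T = 317 K.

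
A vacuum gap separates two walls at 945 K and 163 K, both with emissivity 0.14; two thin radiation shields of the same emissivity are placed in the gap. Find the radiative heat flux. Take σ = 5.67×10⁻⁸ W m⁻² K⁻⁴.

Each of the 3 gaps contributes resistance (2/ε − 1) = 2/0.14 − 1 = 13.29; total = 39.86.
q = σ(T₁⁴ − T₂⁴) / 39.86 = 5.67×10⁻⁸ × 7.97×10^11 / 39.86 = 1130 W/m².

q ≈ 1130 W/m²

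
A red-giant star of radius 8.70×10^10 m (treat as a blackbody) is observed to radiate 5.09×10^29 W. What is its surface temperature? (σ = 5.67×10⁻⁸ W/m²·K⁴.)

T ≈ 3120 K

A = 4πr² = 4π × (8.70×10^10)² = 9.51×10^22 m².
From P = σAT⁴, T = (P / σA)^(1/4) = (5.09×10^29 / (5.67×10⁻⁸ × 9.51×10^22))^(1/4).
T = (9.44×10^13)^(1/4) = 3120 K.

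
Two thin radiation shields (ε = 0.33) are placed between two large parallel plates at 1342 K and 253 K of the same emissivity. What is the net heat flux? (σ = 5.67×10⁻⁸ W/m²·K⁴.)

Each of the 3 gaps contributes resistance (2/ε − 1) = 2/0.33 − 1 = 5.061; total = 15.18.
q = σ(T₁⁴ − T₂⁴) / 15.18 = 5.67×10⁻⁸ × 3.24×10^12 / 15.18 = 12100 W/m².

q ≈ 12100 W/m²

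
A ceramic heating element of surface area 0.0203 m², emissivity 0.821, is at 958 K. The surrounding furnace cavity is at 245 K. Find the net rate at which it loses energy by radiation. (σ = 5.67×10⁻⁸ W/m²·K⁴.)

Q = εσA(T⁴ − T_s⁴). T⁴ − T_s⁴ = (958)⁴ − (245)⁴ = 8.42×10^11 − 3.60×10^9 = 8.39×10^11 K⁴.
Q = 0.821 × 5.67×10⁻⁸ × 0.0203 × 8.39×10^11 = 793 W.

Q ≈ 793 W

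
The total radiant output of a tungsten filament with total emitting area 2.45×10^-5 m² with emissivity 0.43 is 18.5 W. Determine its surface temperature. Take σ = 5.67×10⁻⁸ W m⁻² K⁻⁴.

From P = εσAT⁴, T = (P / εσA)^(1/4) = (18.5 / (0.43 × 5.67×10⁻⁸ × 2.45×10^-5))^(1/4).
T = (3.10×10^13)^(1/4) = 2360 K.

T ≈ 2360 K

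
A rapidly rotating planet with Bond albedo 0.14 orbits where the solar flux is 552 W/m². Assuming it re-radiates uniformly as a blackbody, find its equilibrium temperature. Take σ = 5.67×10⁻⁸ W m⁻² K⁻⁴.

Power absorbed = (1−a)S·πR²; power emitted = 4πR²σT⁴. Equating and cancelling πR²:
T = ((1−a)S / 4σ)^(1/4) = (475 / (4 × 5.67×10⁻⁸))^(1/4) = (2.09×10^9)^(1/4).
T = 214 K.

T ≈ 214 K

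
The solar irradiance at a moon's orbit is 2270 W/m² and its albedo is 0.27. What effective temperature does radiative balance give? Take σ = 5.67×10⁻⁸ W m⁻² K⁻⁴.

Power absorbed = (1−a)S·πR²; power emitted = 4πR²σT⁴. Equating and cancelling πR²:
T = ((1−a)S / 4σ)^(1/4) = (1660 / (4 × 5.67×10⁻⁸))^(1/4) = (7.31×10^9)^(1/4).
T = 292 K.

T ≈ 292 K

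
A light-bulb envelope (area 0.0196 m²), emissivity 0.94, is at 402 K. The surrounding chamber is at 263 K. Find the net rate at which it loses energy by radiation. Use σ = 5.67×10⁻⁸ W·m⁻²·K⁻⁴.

Q ≈ 22.3 W

Q = εσA(T⁴ − T_s⁴). T⁴ − T_s⁴ = (402)⁴ − (263)⁴ = 2.61×10^10 − 4.78×10^9 = 2.13×10^10 K⁴.
Q = 0.94 × 5.67×10⁻⁸ × 0.0196 × 2.13×10^10 = 22.3 W.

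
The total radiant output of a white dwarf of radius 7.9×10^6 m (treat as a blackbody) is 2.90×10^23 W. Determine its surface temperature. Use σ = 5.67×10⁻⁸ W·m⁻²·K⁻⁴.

A = 4πr² = 4π × (7.9×10^6)² = 7.84×10^14 m².
From P = σAT⁴, T = (P / σA)^(1/4) = (2.90×10^23 / (5.67×10⁻⁸ × 7.84×10^14))^(1/4).
T = (6.52×10^15)^(1/4) = 8990 K.

T ≈ 8990 K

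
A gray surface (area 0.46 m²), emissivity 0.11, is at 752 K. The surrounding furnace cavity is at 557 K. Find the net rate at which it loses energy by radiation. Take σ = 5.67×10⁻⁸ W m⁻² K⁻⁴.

Q ≈ 641 W

Q = εσA(T⁴ − T_s⁴). T⁴ − T_s⁴ = (752)⁴ − (557)⁴ = 3.20×10^11 − 9.63×10^10 = 2.24×10^11 K⁴.
Q = 0.11 × 5.67×10⁻⁸ × 0.460 × 2.24×10^11 = 641 W.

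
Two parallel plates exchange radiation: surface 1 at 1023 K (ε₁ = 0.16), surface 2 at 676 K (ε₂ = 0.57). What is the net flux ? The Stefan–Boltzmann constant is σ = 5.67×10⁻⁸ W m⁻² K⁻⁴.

For two large parallel gray plates, q = σ(T₁⁴ − T₂⁴) / (1/ε₁ + 1/ε₂ − 1).
1/ε₁ + 1/ε₂ − 1 = 1/0.16 + 1/0.57 − 1 = 7.004.
T₁⁴ − T₂⁴ = 1.10×10^12 − 2.09×10^11 = 8.86×10^11 K⁴.
q = 5.67×10⁻⁸ × 8.86×10^11 / 7.004 = 7180 W/m².

q ≈ 7180 W/m²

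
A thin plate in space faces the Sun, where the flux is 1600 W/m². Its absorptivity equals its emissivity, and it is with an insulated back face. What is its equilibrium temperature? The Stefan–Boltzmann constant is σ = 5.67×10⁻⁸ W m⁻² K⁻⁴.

Absorbed flux αS = emitted flux εσT⁴ (one radiating face); with α = ε, T = (S/σ)^(1/4).
T = (1600 / 5.67×10⁻⁸)^(1/4) = (2.82×10^10)^(1/4).
T = 410 K.

T ≈ 410 K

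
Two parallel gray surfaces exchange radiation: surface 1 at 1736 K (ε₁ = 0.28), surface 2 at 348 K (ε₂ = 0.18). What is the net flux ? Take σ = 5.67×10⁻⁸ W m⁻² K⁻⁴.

For two large parallel gray plates, q = σ(T₁⁴ − T₂⁴) / (1/ε₁ + 1/ε₂ − 1).
1/ε₁ + 1/ε₂ − 1 = 1/0.28 + 1/0.18 − 1 = 8.127.
T₁⁴ − T₂⁴ = 9.08×10^12 − 1.47×10^10 = 9.07×10^12 K⁴.
q = 5.67×10⁻⁸ × 9.07×10^12 / 8.127 = 63300 W/m².

q ≈ 63300 W/m²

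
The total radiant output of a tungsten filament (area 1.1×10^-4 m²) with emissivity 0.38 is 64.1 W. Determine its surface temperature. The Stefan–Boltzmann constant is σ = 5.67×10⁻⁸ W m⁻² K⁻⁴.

From P = εσAT⁴, T = (P / εσA)^(1/4) = (64.1 / (0.38 × 5.67×10⁻⁸ × 1.10×10^-4))^(1/4).
T = (2.70×10^13)^(1/4) = 2280 K.

T ≈ 2280 K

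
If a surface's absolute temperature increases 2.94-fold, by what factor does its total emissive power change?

P ∝ T⁴, so the power scales as (2.94)⁴ = 74.7.

factor ≈ 74.7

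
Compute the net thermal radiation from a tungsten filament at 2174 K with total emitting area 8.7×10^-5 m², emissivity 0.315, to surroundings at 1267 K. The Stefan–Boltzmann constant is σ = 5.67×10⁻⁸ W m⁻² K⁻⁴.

Q ≈ 30.7 W

Q = εσA(T⁴ − T_s⁴). T⁴ − T_s⁴ = (2174)⁴ − (1267)⁴ = 2.23×10^13 − 2.58×10^12 = 1.98×10^13 K⁴.
Q = 0.315 × 5.67×10⁻⁸ × 8.70×10^-5 × 1.98×10^13 = 30.7 W.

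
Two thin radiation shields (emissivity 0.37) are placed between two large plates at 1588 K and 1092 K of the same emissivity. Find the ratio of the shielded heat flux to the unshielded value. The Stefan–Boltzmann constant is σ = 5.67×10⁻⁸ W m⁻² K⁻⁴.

With N identical shields there are N+1 = 3 gaps in series, each with the same radiative resistance, so the flux falls to 1/(N+1) of its unshielded value.

ratio ≈ 0.333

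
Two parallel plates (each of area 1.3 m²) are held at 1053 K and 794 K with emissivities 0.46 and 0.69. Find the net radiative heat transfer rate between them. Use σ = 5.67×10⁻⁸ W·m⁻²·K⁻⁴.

For two large parallel gray plates, q = σ(T₁⁴ − T₂⁴) / (1/ε₁ + 1/ε₂ − 1).
1/ε₁ + 1/ε₂ − 1 = 1/0.46 + 1/0.69 − 1 = 2.623.
T₁⁴ − T₂⁴ = 1.23×10^12 − 3.97×10^11 = 8.32×10^11 K⁴.
q = 5.67×10⁻⁸ × 8.32×10^11 / 2.623 = 18000 W/m².
Q = q·A = 18000 × 1.3 = 23400 W.

Q ≈ 23400 W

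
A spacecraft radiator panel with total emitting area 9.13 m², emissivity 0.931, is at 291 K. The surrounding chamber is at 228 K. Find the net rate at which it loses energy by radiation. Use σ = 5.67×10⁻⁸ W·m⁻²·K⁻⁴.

Q ≈ 2150 W

Q = εσA(T⁴ − T_s⁴). T⁴ − T_s⁴ = (291)⁴ − (228)⁴ = 7.17×10^9 − 2.70×10^9 = 4.47×10^9 K⁴.
Q = 0.931 × 5.67×10⁻⁸ × 9.13 × 4.47×10^9 = 2150 W.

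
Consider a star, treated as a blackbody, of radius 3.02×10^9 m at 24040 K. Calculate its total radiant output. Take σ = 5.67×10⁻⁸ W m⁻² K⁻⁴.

A = 4πr² = 4π × (3.02×10^9)² = 1.15×10^20 m².
P = σAT⁴ = 5.67×10⁻⁸ × 1.15×10^20 × (24040)⁴ = 5.67×10⁻⁸ × 1.15×10^20 × 3.34×10^17.
P = 2.17×10^30 W.

P ≈ 2.17×10^30 W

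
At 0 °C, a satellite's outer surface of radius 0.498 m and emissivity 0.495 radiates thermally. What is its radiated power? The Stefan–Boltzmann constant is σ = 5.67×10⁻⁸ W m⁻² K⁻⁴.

A = 4πr² = 4π × (0.498)² = 3.12 m².
0 °C = 273 K.
Stefan–Boltzmann: P = εσAT⁴ = 0.495 × 5.67×10⁻⁸ × 3.12 × (273)⁴ = 0.495 × 5.67×10⁻⁸ × 3.12 × 5.55×10^9.
P = 486 W.

P ≈ 486 W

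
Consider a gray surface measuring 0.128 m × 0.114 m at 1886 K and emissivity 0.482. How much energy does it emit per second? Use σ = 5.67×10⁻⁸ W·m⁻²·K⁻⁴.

A = 0.128 × 0.114 = 0.0146 m².
Stefan–Boltzmann: P = εσAT⁴ = 0.482 × 5.67×10⁻⁸ × 0.0146 × (1886)⁴ = 0.482 × 5.67×10⁻⁸ × 0.0146 × 1.27×10^13.
P = 5050 W.

P ≈ 5050 W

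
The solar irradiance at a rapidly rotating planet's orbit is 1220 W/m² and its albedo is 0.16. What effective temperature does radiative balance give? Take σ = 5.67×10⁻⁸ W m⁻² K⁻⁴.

T ≈ 259 K

Power absorbed = (1−a)S·πR²; power emitted = 4πR²σT⁴. Equating and cancelling πR²:
T = ((1−a)S / 4σ)^(1/4) = (1020 / (4 × 5.67×10⁻⁸))^(1/4) = (4.52×10^9)^(1/4).
T = 259 K.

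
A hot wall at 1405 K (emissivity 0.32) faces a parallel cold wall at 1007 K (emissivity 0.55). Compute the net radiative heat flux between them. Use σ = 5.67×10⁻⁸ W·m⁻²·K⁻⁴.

For two large parallel gray plates, q = σ(T₁⁴ − T₂⁴) / (1/ε₁ + 1/ε₂ − 1).
1/ε₁ + 1/ε₂ − 1 = 1/0.32 + 1/0.55 − 1 = 3.943.
T₁⁴ − T₂⁴ = 3.90×10^12 − 1.03×10^12 = 2.87×10^12 K⁴.
q = 5.67×10⁻⁸ × 2.87×10^12 / 3.943 = 41200 W/m².

q ≈ 41200 W/m²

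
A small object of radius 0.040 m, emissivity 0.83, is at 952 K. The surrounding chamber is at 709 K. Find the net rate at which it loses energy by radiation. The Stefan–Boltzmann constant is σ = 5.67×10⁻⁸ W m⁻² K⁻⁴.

Q ≈ 538 W

A = 4πr² = 4π × (0.040)² = 0.0201 m².
Q = εσA(T⁴ − T_s⁴). T⁴ − T_s⁴ = (952)⁴ − (709)⁴ = 8.21×10^11 − 2.53×10^11 = 5.69×10^11 K⁴.
Q = 0.83 × 5.67×10⁻⁸ × 0.0201 × 5.69×10^11 = 538 W.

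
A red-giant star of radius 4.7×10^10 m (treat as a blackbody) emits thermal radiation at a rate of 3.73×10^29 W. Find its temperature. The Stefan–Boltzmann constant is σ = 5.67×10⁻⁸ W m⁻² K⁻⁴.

A = 4πr² = 4π × (4.7×10^10)² = 2.78×10^22 m².
From P = σAT⁴, T = (P / σA)^(1/4) = (3.73×10^29 / (5.67×10⁻⁸ × 2.78×10^22))^(1/4).
T = (2.37×10^14)^(1/4) = 3920 K.

T ≈ 3920 K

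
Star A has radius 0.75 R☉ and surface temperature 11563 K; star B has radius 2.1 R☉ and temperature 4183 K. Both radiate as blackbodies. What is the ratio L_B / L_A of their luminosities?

L_B/L_A ≈ 0.134

L = 4πR²σT⁴ ∝ R²T⁴, so L_B/L_A = (2.1/0.75)² × (4183/11563)⁴ = 7.84 × 0.0171 = 0.134.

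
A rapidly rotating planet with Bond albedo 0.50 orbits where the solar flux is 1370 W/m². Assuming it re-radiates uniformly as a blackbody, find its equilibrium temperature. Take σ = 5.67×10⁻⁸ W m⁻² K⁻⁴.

Power absorbed = (1−a)S·πR²; power emitted = 4πR²σT⁴. Equating and cancelling πR²:
T = ((1−a)S / 4σ)^(1/4) = (685 / (4 × 5.67×10⁻⁸))^(1/4) = (3.02×10^9)^(1/4).
T = 234 K.

T ≈ 234 K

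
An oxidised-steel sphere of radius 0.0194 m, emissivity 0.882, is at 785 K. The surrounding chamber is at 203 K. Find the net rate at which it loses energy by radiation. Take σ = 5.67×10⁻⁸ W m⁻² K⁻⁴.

A = 4πr² = 4π × (0.0194)² = 4.73×10^-3 m².
Q = εσA(T⁴ − T_s⁴). T⁴ − T_s⁴ = (785)⁴ − (203)⁴ = 3.80×10^11 − 1.70×10^9 = 3.78×10^11 K⁴.
Q = 0.882 × 5.67×10⁻⁸ × 4.73×10^-3 × 3.78×10^11 = 89.4 W.

Q ≈ 89.4 W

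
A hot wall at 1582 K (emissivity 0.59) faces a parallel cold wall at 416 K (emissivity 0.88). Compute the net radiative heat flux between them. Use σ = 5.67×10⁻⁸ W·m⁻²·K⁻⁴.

q ≈ 1.93×10^5 W/m²

For two large parallel gray plates, q = σ(T₁⁴ − T₂⁴) / (1/ε₁ + 1/ε₂ − 1).
1/ε₁ + 1/ε₂ − 1 = 1/0.59 + 1/0.88 − 1 = 1.831.
T₁⁴ − T₂⁴ = 6.26×10^12 − 2.99×10^10 = 6.23×10^12 K⁴.
q = 5.67×10⁻⁸ × 6.23×10^12 / 1.831 = 1.93×10^5 W/m².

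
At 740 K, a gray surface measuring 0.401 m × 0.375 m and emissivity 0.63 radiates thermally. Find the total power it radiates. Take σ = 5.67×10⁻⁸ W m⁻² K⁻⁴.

P ≈ 1610 W

A = 0.401 × 0.375 = 0.150 m².
Stefan–Boltzmann: P = εσAT⁴ = 0.63 × 5.67×10⁻⁸ × 0.150 × (740)⁴ = 0.63 × 5.67×10⁻⁸ × 0.150 × 3.00×10^11.
P = 1610 W.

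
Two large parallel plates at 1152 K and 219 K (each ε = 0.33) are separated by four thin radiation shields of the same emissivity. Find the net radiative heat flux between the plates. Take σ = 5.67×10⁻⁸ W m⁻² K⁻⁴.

q ≈ 3940 W/m²

Each of the 5 gaps contributes resistance (2/ε − 1) = 2/0.33 − 1 = 5.061; total = 25.30.
q = σ(T₁⁴ − T₂⁴) / 25.30 = 5.67×10⁻⁸ × 1.76×10^12 / 25.30 = 3940 W/m².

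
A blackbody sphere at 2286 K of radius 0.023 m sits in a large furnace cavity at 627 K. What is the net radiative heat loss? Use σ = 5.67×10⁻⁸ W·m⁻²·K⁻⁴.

A = 4πr² = 4π × (0.023)² = 6.65×10^-3 m².
Q = σA(T⁴ − T_s⁴). T⁴ − T_s⁴ = (2286)⁴ − (627)⁴ = 2.73×10^13 − 1.55×10^11 = 2.72×10^13 K⁴.
Q = 5.67×10⁻⁸ × 6.65×10^-3 × 2.72×10^13 = 10200 W.

Q ≈ 10200 W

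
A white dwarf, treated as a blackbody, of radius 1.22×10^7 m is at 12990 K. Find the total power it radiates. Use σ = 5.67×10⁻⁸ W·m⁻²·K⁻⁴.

A = 4πr² = 4π × (1.22×10^7)² = 1.87×10^15 m².
P = σAT⁴ = 5.67×10⁻⁸ × 1.87×10^15 × (12990)⁴ = 5.67×10⁻⁸ × 1.87×10^15 × 2.85×10^16.
P = 3.02×10^24 W.

P ≈ 3.02×10^24 W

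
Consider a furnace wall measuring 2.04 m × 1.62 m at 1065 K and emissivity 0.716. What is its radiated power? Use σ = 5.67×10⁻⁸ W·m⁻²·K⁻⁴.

A = 2.04 × 1.62 = 3.30 m².
P = εσAT⁴ = 0.716 × 5.67×10⁻⁸ × 3.30 × (1065)⁴ = 0.716 × 5.67×10⁻⁸ × 3.30 × 1.29×10^12.
P = 1.73×10^5 W.

P ≈ 1.73×10^5 W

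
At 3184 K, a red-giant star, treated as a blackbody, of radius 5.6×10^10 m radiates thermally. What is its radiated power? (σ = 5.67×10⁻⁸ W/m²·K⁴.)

P ≈ 2.30×10^29 W

A = 4πr² = 4π × (5.6×10^10)² = 3.94×10^22 m².
P = σAT⁴ = 5.67×10⁻⁸ × 3.94×10^22 × (3184)⁴ = 5.67×10⁻⁸ × 3.94×10^22 × 1.03×10^14.
P = 2.30×10^29 W.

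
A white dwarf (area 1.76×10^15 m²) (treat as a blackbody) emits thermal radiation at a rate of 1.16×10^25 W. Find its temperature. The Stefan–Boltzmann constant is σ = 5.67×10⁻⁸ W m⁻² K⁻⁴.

T ≈ 18500 K

From P = σAT⁴, T = (P / σA)^(1/4) = (1.16×10^25 / (5.67×10⁻⁸ × 1.76×10^15))^(1/4).
T = (1.16×10^17)^(1/4) = 18500 K.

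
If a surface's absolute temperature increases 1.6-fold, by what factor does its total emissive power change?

factor ≈ 6.55

P ∝ T⁴, so the power scales as (1.6)⁴ = 6.55.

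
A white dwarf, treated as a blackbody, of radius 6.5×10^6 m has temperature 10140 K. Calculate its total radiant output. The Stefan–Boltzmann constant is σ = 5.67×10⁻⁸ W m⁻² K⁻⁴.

A = 4πr² = 4π × (6.5×10^6)² = 5.31×10^14 m².
P = σAT⁴ = 5.67×10⁻⁸ × 5.31×10^14 × (10140)⁴ = 5.67×10⁻⁸ × 5.31×10^14 × 1.06×10^16.
P = 3.18×10^23 W.

P ≈ 3.18×10^23 W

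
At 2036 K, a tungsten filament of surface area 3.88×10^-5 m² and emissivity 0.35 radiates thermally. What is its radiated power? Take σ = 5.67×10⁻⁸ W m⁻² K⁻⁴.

Stefan–Boltzmann: P = εσAT⁴ = 0.35 × 5.67×10⁻⁸ × 3.88×10^-5 × (2036)⁴ = 0.35 × 5.67×10⁻⁸ × 3.88×10^-5 × 1.72×10^13.
P = 13.2 W.

P ≈ 13.2 W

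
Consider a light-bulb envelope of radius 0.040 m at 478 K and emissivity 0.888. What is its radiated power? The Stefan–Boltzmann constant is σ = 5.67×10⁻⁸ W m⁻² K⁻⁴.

A = 4πr² = 4π × (0.040)² = 0.0201 m².
Stefan–Boltzmann: P = εσAT⁴ = 0.888 × 5.67×10⁻⁸ × 0.0201 × (478)⁴ = 0.888 × 5.67×10⁻⁸ × 0.0201 × 5.22×10^10.
P = 52.8 W.

P ≈ 52.8 W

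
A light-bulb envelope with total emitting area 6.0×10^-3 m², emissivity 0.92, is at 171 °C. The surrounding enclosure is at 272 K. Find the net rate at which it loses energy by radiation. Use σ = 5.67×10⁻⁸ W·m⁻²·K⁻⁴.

Q ≈ 10.5 W

Convert: 171 °C = 444 K.
Q = εσA(T⁴ − T_s⁴). T⁴ − T_s⁴ = (444)⁴ − (272)⁴ = 3.89×10^10 − 5.47×10^9 = 3.34×10^10 K⁴.
Q = 0.92 × 5.67×10⁻⁸ × 6.00×10^-3 × 3.34×10^10 = 10.5 W.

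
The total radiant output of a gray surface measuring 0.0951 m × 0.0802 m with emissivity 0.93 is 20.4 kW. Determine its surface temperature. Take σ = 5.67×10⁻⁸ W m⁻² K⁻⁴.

A = 0.0951 × 0.0802 = 7.63×10^-3 m².
From P = εσAT⁴, T = (P / εσA)^(1/4) = (20400 / (0.93 × 5.67×10⁻⁸ × 7.63×10^-3))^(1/4).
T = (5.07×10^13)^(1/4) = 2670 K.

T ≈ 2670 K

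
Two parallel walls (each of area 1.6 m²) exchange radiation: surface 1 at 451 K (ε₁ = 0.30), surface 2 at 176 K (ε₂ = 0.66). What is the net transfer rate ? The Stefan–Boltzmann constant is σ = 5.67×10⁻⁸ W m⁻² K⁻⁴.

For two large parallel gray plates, q = σ(T₁⁴ − T₂⁴) / (1/ε₁ + 1/ε₂ − 1).
1/ε₁ + 1/ε₂ − 1 = 1/0.30 + 1/0.66 − 1 = 3.848.
T₁⁴ − T₂⁴ = 4.14×10^10 − 9.60×10^8 = 4.04×10^10 K⁴.
q = 5.67×10⁻⁸ × 4.04×10^10 / 3.848 = 595 W/m².
Q = q·A = 595 × 1.6 = 953 W.

Q ≈ 953 W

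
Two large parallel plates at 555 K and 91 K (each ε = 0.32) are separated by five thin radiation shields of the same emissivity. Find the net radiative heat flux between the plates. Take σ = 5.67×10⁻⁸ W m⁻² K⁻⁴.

q ≈ 171 W/m²

Each of the 6 gaps contributes resistance (2/ε − 1) = 2/0.32 − 1 = 5.250; total = 31.50.
q = σ(T₁⁴ − T₂⁴) / 31.50 = 5.67×10⁻⁸ × 9.48×10^10 / 31.50 = 171 W/m².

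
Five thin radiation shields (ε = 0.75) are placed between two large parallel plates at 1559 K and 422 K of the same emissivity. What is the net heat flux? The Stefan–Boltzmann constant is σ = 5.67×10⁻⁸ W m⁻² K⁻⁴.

Each of the 6 gaps contributes resistance (2/ε − 1) = 2/0.75 − 1 = 1.667; total = 10.00.
q = σ(T₁⁴ − T₂⁴) / 10.00 = 5.67×10⁻⁸ × 5.88×10^12 / 10.00 = 33300 W/m².

q ≈ 33300 W/m²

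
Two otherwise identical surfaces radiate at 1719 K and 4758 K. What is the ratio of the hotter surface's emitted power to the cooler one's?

P ∝ T⁴, so the ratio is (4758/1719)⁴ = (2.768)⁴ = 58.7.

ratio ≈ 58.7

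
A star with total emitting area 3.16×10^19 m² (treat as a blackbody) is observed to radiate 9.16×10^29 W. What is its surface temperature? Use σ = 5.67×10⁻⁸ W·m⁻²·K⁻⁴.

From P = σAT⁴, T = (P / σA)^(1/4) = (9.16×10^29 / (5.67×10⁻⁸ × 3.16×10^19))^(1/4).
T = (5.11×10^17)^(1/4) = 26700 K.

T ≈ 26700 K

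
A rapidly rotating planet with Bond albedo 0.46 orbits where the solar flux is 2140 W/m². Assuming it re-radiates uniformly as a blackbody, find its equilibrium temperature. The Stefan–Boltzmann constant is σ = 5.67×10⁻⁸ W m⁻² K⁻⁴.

Power absorbed = (1−a)S·πR²; power emitted = 4πR²σT⁴. Equating and cancelling πR²:
T = ((1−a)S / 4σ)^(1/4) = (1160 / (4 × 5.67×10⁻⁸))^(1/4) = (5.10×10^9)^(1/4).
T = 267 K.

T ≈ 267 K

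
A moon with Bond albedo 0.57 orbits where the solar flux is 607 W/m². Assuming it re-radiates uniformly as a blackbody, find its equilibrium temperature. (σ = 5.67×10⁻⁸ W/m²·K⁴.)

Power absorbed = (1−a)S·πR²; power emitted = 4πR²σT⁴. Equating and cancelling πR²:
T = ((1−a)S / 4σ)^(1/4) = (261 / (4 × 5.67×10⁻⁸))^(1/4) = (1.15×10^9)^(1/4).
T = 184 K.

T ≈ 184 K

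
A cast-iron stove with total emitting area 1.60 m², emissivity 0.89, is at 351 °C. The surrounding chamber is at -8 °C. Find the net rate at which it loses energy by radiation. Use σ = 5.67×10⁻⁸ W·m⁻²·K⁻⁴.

Q ≈ 11800 W

Convert: 351 °C = 624 K; -8 °C = 265 K.
Q = εσA(T⁴ − T_s⁴). T⁴ − T_s⁴ = (624)⁴ − (265)⁴ = 1.52×10^11 − 4.93×10^9 = 1.47×10^11 K⁴.
Q = 0.89 × 5.67×10⁻⁸ × 1.60 × 1.47×10^11 = 11800 W.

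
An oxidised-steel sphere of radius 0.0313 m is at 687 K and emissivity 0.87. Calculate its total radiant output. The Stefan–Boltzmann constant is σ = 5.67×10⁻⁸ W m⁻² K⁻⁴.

P ≈ 135 W

A = 4πr² = 4π × (0.0313)² = 0.0123 m².
Stefan–Boltzmann: P = εσAT⁴ = 0.87 × 5.67×10⁻⁸ × 0.0123 × (687)⁴ = 0.87 × 5.67×10⁻⁸ × 0.0123 × 2.23×10^11.
P = 135 W.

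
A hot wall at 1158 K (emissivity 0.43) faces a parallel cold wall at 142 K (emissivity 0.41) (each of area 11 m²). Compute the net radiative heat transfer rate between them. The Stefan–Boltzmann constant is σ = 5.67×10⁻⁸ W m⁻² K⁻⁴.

For two large parallel gray plates, q = σ(T₁⁴ − T₂⁴) / (1/ε₁ + 1/ε₂ − 1).
1/ε₁ + 1/ε₂ − 1 = 1/0.43 + 1/0.41 − 1 = 3.765.
T₁⁴ − T₂⁴ = 1.80×10^12 − 4.07×10^8 = 1.80×10^12 K⁴.
q = 5.67×10⁻⁸ × 1.80×10^12 / 3.765 = 27100 W/m².
Q = q·A = 27100 × 11 = 2.98×10^5 W.

Q ≈ 2.98×10^5 W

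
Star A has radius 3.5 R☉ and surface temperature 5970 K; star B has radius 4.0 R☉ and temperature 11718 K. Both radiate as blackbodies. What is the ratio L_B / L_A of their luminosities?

L_B/L_A ≈ 19.4

L = 4πR²σT⁴ ∝ R²T⁴, so L_B/L_A = (4.0/3.5)² × (11718/5970)⁴ = 1.31 × 14.8 = 19.4.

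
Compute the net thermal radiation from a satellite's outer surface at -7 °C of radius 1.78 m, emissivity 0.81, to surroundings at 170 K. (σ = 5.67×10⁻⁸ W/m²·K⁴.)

Q ≈ 7630 W

A = 4πr² = 4π × (1.78)² = 39.8 m².
Convert: -7 °C = 266 K.
Q = εσA(T⁴ − T_s⁴). T⁴ − T_s⁴ = (266)⁴ − (170)⁴ = 5.01×10^9 − 8.35×10^8 = 4.17×10^9 K⁴.
Q = 0.81 × 5.67×10⁻⁸ × 39.8 × 4.17×10^9 = 7630 W.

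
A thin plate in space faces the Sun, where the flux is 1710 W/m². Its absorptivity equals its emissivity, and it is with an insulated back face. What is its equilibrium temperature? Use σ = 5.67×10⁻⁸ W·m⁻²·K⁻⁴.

T ≈ 417 K

Absorbed flux αS = emitted flux εσT⁴ (one radiating face); with α = ε, T = (S/σ)^(1/4).
T = (1710 / 5.67×10⁻⁸)^(1/4) = (3.02×10^10)^(1/4).
T = 417 K.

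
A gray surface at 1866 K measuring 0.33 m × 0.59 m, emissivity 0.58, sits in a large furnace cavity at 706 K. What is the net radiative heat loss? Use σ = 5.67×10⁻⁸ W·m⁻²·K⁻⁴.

Q ≈ 76000 W

A = 0.33 × 0.59 = 0.195 m².
Q = εσA(T⁴ − T_s⁴). T⁴ − T_s⁴ = (1866)⁴ − (706)⁴ = 1.21×10^13 − 2.48×10^11 = 1.19×10^13 K⁴.
Q = 0.58 × 5.67×10⁻⁸ × 0.195 × 1.19×10^13 = 76000 W.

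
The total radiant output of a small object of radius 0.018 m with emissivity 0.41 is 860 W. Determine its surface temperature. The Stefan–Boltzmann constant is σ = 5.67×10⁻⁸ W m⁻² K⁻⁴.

T ≈ 1740 K

A = 4πr² = 4π × (0.018)² = 4.07×10^-3 m².
From P = εσAT⁴, T = (P / εσA)^(1/4) = (860 / (0.41 × 5.67×10⁻⁸ × 4.07×10^-3))^(1/4).
T = (9.09×10^12)^(1/4) = 1740 K.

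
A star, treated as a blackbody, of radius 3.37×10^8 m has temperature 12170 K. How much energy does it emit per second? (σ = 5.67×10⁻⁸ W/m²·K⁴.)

P ≈ 1.78×10^27 W

A = 4πr² = 4π × (3.37×10^8)² = 1.43×10^18 m².
P = σAT⁴ = 5.67×10⁻⁸ × 1.43×10^18 × (12170)⁴ = 5.67×10⁻⁸ × 1.43×10^18 × 2.19×10^16.
P = 1.78×10^27 W.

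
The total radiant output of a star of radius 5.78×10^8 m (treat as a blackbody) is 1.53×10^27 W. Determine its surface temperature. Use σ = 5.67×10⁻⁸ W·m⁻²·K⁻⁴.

A = 4πr² = 4π × (5.78×10^8)² = 4.20×10^18 m².
From P = σAT⁴, T = (P / σA)^(1/4) = (1.53×10^27 / (5.67×10⁻⁸ × 4.20×10^18))^(1/4).
T = (6.43×10^15)^(1/4) = 8950 K.

T ≈ 8950 K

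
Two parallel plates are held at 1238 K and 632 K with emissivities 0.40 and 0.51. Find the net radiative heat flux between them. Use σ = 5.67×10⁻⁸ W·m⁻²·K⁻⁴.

q ≈ 35900 W/m²

For two large parallel gray plates, q = σ(T₁⁴ − T₂⁴) / (1/ε₁ + 1/ε₂ − 1).
1/ε₁ + 1/ε₂ − 1 = 1/0.40 + 1/0.51 − 1 = 3.461.
T₁⁴ − T₂⁴ = 2.35×10^12 − 1.60×10^11 = 2.19×10^12 K⁴.
q = 5.67×10⁻⁸ × 2.19×10^12 / 3.461 = 35900 W/m².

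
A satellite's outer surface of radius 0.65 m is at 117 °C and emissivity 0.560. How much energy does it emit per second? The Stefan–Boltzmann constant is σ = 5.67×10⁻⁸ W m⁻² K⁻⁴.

P ≈ 3900 W

A = 4πr² = 4π × (0.65)² = 5.31 m².
117 °C = 390 K.
P = εσAT⁴ = 0.560 × 5.67×10⁻⁸ × 5.31 × (390)⁴ = 0.560 × 5.67×10⁻⁸ × 5.31 × 2.31×10^10.
P = 3900 W.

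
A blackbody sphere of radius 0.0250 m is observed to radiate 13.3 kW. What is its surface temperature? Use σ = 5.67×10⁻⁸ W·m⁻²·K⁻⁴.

A = 4πr² = 4π × (0.0250)² = 7.85×10^-3 m².
From P = σAT⁴, T = (P / σA)^(1/4) = (13300 / (5.67×10⁻⁸ × 7.85×10^-3))^(1/4).
T = (2.99×10^13)^(1/4) = 2340 K.

T ≈ 2340 K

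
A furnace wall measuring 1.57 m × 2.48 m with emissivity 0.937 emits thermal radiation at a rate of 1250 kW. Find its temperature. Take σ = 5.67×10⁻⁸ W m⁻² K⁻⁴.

A = 1.57 × 2.48 = 3.89 m².
From P = εσAT⁴, T = (P / εσA)^(1/4) = (1.25×10^6 / (0.937 × 5.67×10⁻⁸ × 3.89))^(1/4).
T = (6.04×10^12)^(1/4) = 1570 K.

T ≈ 1570 K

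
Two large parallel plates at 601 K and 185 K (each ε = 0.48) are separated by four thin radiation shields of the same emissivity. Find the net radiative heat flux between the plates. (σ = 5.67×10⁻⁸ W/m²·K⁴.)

q ≈ 463 W/m²

Each of the 5 gaps contributes resistance (2/ε − 1) = 2/0.48 − 1 = 3.167; total = 15.83.
q = σ(T₁⁴ − T₂⁴) / 15.83 = 5.67×10⁻⁸ × 1.29×10^11 / 15.83 = 463 W/m².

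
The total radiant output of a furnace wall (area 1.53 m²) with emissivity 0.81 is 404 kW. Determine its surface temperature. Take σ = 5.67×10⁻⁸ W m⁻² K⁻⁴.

From P = εσAT⁴, T = (P / εσA)^(1/4) = (4.04×10^5 / (0.81 × 5.67×10⁻⁸ × 1.53))^(1/4).
T = (5.75×10^12)^(1/4) = 1550 K.

T ≈ 1550 K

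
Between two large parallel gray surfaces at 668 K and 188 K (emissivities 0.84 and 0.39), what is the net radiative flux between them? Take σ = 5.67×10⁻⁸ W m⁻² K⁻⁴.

q ≈ 4070 W/m²

For two large parallel gray plates, q = σ(T₁⁴ − T₂⁴) / (1/ε₁ + 1/ε₂ − 1).
1/ε₁ + 1/ε₂ − 1 = 1/0.84 + 1/0.39 − 1 = 2.755.
T₁⁴ − T₂⁴ = 1.99×10^11 − 1.25×10^9 = 1.98×10^11 K⁴.
q = 5.67×10⁻⁸ × 1.98×10^11 / 2.755 = 4070 W/m².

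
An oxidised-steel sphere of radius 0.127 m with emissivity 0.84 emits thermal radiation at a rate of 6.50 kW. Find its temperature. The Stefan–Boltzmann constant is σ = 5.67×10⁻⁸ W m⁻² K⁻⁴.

T ≈ 906 K

A = 4πr² = 4π × (0.127)² = 0.203 m².
From P = εσAT⁴, T = (P / εσA)^(1/4) = (6500 / (0.84 × 5.67×10⁻⁸ × 0.203))^(1/4).
T = (6.73×10^11)^(1/4) = 906 K.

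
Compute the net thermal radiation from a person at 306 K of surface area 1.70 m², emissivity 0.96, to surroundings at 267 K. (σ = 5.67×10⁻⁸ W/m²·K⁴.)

Q ≈ 341 W

Q = εσA(T⁴ − T_s⁴). T⁴ − T_s⁴ = (306)⁴ − (267)⁴ = 8.77×10^9 − 5.08×10^9 = 3.69×10^9 K⁴.
Q = 0.96 × 5.67×10⁻⁸ × 1.70 × 3.69×10^9 = 341 W.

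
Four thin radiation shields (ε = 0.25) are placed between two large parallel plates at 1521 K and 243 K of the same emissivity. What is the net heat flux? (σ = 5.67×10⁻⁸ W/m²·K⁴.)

Each of the 5 gaps contributes resistance (2/ε − 1) = 2/0.25 − 1 = 7.000; total = 35.00.
q = σ(T₁⁴ − T₂⁴) / 35.00 = 5.67×10⁻⁸ × 5.35×10^12 / 35.00 = 8660 W/m².

q ≈ 8660 W/m²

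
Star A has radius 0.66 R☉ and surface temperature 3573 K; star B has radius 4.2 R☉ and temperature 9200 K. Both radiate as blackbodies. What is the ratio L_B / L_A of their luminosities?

L = 4πR²σT⁴ ∝ R²T⁴, so L_B/L_A = (4.2/0.66)² × (9200/3573)⁴ = 40.5 × 44.0 = 1780.

L_B/L_A ≈ 1780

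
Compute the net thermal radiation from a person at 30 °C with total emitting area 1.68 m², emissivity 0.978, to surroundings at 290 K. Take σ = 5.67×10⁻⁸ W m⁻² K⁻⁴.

Convert: 30 °C = 303 K.
Q = εσA(T⁴ − T_s⁴). T⁴ − T_s⁴ = (303)⁴ − (290)⁴ = 8.43×10^9 − 7.07×10^9 = 1.36×10^9 K⁴.
Q = 0.978 × 5.67×10⁻⁸ × 1.68 × 1.36×10^9 = 126 W.

Q ≈ 126 W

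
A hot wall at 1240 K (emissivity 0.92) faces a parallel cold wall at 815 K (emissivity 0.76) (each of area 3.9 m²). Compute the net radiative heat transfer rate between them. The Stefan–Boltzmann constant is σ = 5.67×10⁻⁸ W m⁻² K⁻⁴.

For two large parallel gray plates, q = σ(T₁⁴ − T₂⁴) / (1/ε₁ + 1/ε₂ − 1).
1/ε₁ + 1/ε₂ − 1 = 1/0.92 + 1/0.76 − 1 = 1.403.
T₁⁴ − T₂⁴ = 2.36×10^12 − 4.41×10^11 = 1.92×10^12 K⁴.
q = 5.67×10⁻⁸ × 1.92×10^12 / 1.403 = 77700 W/m².
Q = q·A = 77700 × 3.9 = 3.03×10^5 W.

Q ≈ 3.03×10^5 W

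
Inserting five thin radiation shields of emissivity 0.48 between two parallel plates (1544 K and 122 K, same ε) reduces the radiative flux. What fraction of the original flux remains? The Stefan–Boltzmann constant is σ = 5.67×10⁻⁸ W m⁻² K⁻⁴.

With N identical shields there are N+1 = 6 gaps in series, each with the same radiative resistance, so the flux falls to 1/(N+1) of its unshielded value.

ratio ≈ 0.167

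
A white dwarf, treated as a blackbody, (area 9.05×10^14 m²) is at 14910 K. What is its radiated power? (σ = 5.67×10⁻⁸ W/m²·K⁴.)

P ≈ 2.54×10^24 W

P = σAT⁴ = 5.67×10⁻⁸ × 9.05×10^14 × (14910)⁴ = 5.67×10⁻⁸ × 9.05×10^14 × 4.94×10^16.
P = 2.54×10^24 W.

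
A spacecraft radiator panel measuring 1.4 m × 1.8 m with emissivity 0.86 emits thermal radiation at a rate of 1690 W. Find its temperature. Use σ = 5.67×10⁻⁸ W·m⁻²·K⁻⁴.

T ≈ 342 K

A = 1.4 × 1.8 = 2.52 m².
From P = εσAT⁴, T = (P / εσA)^(1/4) = (1690 / (0.86 × 5.67×10⁻⁸ × 2.52))^(1/4).
T = (1.38×10^10)^(1/4) = 342 K.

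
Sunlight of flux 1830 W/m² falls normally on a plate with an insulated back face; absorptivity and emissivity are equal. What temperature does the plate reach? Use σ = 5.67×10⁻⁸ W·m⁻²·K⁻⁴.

T ≈ 424 K

Absorbed flux αS = emitted flux εσT⁴ (one radiating face); with α = ε, T = (S/σ)^(1/4).
T = (1830 / 5.67×10⁻⁸)^(1/4) = (3.23×10^10)^(1/4).
T = 424 K.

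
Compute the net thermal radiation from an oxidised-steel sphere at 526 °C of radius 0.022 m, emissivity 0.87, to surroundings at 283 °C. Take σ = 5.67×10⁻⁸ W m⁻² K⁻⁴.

A = 4πr² = 4π × (0.022)² = 6.08×10^-3 m².
Convert: 526 °C = 799 K; 283 °C = 556 K.
Q = εσA(T⁴ − T_s⁴). T⁴ − T_s⁴ = (799)⁴ − (556)⁴ = 4.08×10^11 − 9.56×10^10 = 3.12×10^11 K⁴.
Q = 0.87 × 5.67×10⁻⁸ × 6.08×10^-3 × 3.12×10^11 = 93.6 W.

Q ≈ 93.6 W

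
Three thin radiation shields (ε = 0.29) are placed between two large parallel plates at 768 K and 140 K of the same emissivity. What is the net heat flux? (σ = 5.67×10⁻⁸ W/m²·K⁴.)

q ≈ 835 W/m²

Each of the 4 gaps contributes resistance (2/ε − 1) = 2/0.29 − 1 = 5.897; total = 23.59.
q = σ(T₁⁴ − T₂⁴) / 23.59 = 5.67×10⁻⁸ × 3.48×10^11 / 23.59 = 835 W/m².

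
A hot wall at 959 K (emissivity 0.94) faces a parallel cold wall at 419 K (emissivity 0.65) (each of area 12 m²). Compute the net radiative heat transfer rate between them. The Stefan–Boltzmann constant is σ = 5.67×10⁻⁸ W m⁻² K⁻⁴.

For two large parallel gray plates, q = σ(T₁⁴ − T₂⁴) / (1/ε₁ + 1/ε₂ − 1).
1/ε₁ + 1/ε₂ − 1 = 1/0.94 + 1/0.65 − 1 = 1.602.
T₁⁴ − T₂⁴ = 8.46×10^11 − 3.08×10^10 = 8.15×10^11 K⁴.
q = 5.67×10⁻⁸ × 8.15×10^11 / 1.602 = 28800 W/m².
Q = q·A = 28800 × 12 = 3.46×10^5 W.

Q ≈ 3.46×10^5 W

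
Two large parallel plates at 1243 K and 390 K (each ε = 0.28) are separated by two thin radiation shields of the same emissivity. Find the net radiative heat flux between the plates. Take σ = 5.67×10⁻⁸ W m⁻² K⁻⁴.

Each of the 3 gaps contributes resistance (2/ε − 1) = 2/0.28 − 1 = 6.143; total = 18.43.
q = σ(T₁⁴ − T₂⁴) / 18.43 = 5.67×10⁻⁸ × 2.36×10^12 / 18.43 = 7270 W/m².

q ≈ 7270 W/m²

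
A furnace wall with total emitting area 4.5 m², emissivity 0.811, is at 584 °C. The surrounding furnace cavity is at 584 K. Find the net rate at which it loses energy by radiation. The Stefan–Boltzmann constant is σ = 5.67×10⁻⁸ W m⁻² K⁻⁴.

Q ≈ 87500 W

Convert: 584 °C = 857 K.
Q = εσA(T⁴ − T_s⁴). T⁴ − T_s⁴ = (857)⁴ − (584)⁴ = 5.39×10^11 − 1.16×10^11 = 4.23×10^11 K⁴.
Q = 0.811 × 5.67×10⁻⁸ × 4.50 × 4.23×10^11 = 87500 W.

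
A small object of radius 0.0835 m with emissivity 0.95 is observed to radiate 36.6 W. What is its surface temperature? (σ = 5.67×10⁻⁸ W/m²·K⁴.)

A = 4πr² = 4π × (0.0835)² = 0.0876 m².
From P = εσAT⁴, T = (P / εσA)^(1/4) = (36.6 / (0.95 × 5.67×10⁻⁸ × 0.0876))^(1/4).
T = (7.76×10^9)^(1/4) = 297 K.

T ≈ 297 K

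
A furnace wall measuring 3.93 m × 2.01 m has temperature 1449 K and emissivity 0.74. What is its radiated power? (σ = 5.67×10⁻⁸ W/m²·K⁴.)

A = 3.93 × 2.01 = 7.90 m².
P = εσAT⁴ = 0.74 × 5.67×10⁻⁸ × 7.90 × (1449)⁴ = 0.74 × 5.67×10⁻⁸ × 7.90 × 4.41×10^12.
P = 1.46×10^6 W.

P ≈ 1.46×10^6 W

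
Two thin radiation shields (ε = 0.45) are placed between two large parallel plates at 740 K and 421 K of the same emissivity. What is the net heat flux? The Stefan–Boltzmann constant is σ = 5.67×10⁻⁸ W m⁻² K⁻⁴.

Each of the 3 gaps contributes resistance (2/ε − 1) = 2/0.45 − 1 = 3.444; total = 10.33.
q = σ(T₁⁴ − T₂⁴) / 10.33 = 5.67×10⁻⁸ × 2.68×10^11 / 10.33 = 1470 W/m².

q ≈ 1470 W/m²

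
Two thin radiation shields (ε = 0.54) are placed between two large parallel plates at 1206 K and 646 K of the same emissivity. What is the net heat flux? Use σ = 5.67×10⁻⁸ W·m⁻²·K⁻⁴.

q ≈ 13600 W/m²

Each of the 3 gaps contributes resistance (2/ε − 1) = 2/0.54 − 1 = 2.704; total = 8.111.
q = σ(T₁⁴ − T₂⁴) / 8.111 = 5.67×10⁻⁸ × 1.94×10^12 / 8.111 = 13600 W/m².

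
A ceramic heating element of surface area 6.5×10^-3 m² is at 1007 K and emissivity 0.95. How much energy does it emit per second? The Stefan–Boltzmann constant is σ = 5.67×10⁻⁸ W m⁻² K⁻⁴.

P ≈ 360 W

Stefan–Boltzmann: P = εσAT⁴ = 0.95 × 5.67×10⁻⁸ × 6.50×10^-3 × (1007)⁴ = 0.95 × 5.67×10⁻⁸ × 6.50×10^-3 × 1.03×10^12.
P = 360 W.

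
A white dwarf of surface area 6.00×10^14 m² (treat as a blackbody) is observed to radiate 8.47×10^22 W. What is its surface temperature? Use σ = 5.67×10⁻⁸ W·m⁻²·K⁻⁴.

From P = σAT⁴, T = (P / σA)^(1/4) = (8.47×10^22 / (5.67×10⁻⁸ × 6.00×10^14))^(1/4).
T = (2.49×10^15)^(1/4) = 7060 K.

T ≈ 7060 K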